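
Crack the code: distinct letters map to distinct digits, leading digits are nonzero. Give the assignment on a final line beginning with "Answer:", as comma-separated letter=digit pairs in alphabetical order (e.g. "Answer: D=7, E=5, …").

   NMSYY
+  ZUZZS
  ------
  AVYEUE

Step 1. [A] the sum has 6 digits but both addends have 5; that extra leading digit A is the final carry, namely 1 ⇒ A=1.
Step 2. [col 1: Y + S ≡ E (mod 10)] several values work for Y in column 1 (Y + S ≡ E (mod 10), carry-in 0); try Y=7, so Y=7.
Step 3. [col 1: Y + S ≡ E (mod 10)] column 1 (Y + S ≡ E (mod 10), carry-in 0) doesn't pin S yet; pick S=3 and continue. So S=3.
Step 4. [col 1: Y + S ≡ E (mod 10)] from column 1 (Y=7, S=3, carry-in 0, digits 1,3,7 already taken and all letters distinct): E must equal 0 ⇒ E=0.
Step 5. [col 2: Y + Z ≡ U (mod 10)] no forcing yet in column 2 (carry-in 1); U=4 is free and consistent — try it, so U=4.
Step 6. [col 2: Y + Z ≡ U (mod 10)] from column 2 (Y=7, U=4, carry-in 1, digits 0,1,3,4,7 already taken and all letters distinct): Z must equal 6, so Z=6.
Step 7. [col 4: M + U ≡ Y (mod 10)] column 4 reads M+U+carry(1)=Y with U=4, Y=7; with digits 0,1,3,4,6,7 already taken and all letters distinct, the only value for M is 2. So M=2.
Step 8. [col 5: N + Z ≡ V (mod 10)] from column 5 (Z=6, carry-in 0, digits 0,1,2,3,4,6,7 already taken and all letters distinct): V must equal 5 ⇒ V=5.
Step 9. [col 5: N + Z ≡ V (mod 10)] column 5: given Z=6, V=5, carry-in 0, and digits 0,1,2,3,4,5,6,7 already taken and all letters distinct, N+Z≡V (mod 10) forces N=9. So N=9.

Answer: A=1, E=0, M=2, N=9, S=3, U=4, V=5, Y=7, Z=6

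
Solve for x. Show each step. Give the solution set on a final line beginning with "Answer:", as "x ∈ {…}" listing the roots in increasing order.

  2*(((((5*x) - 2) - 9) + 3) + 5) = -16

Step 1. [2*(((((5*x) - 2) - 9) + 3) + 5) = -16] 2·(inner) — divide through by 2, so div: ((((5*x) - 2) - 9) + 3) + 5 = -8.
Step 2. [((((5*x) - 2) - 9) + 3) + 5 = -8] +5 is outermost — subtract 5 both sides ⇒ sub: (((5*x) - 2) - 9) + 3 = -13.
Step 3. [(((5*x) - 2) - 9) + 3 = -13] the outer +3 inverts by subtracting 3 ⇒ sub: ((5*x) - 2) - 9 = -16.
Step 4. [((5*x) - 2) - 9 = -16] add 9: x sits inside (… - 9) ⇒ sub: (5*x) - 2 = -7.
Step 5. [(5*x) - 2 = -7] add 2: x sits inside (… - 2) ⇒ sub: 5*x = -5.
Step 6. [5*x = -5] 5 out front; divide by 5 ⇒ div: x = -1.

Answer: x ∈ {-1}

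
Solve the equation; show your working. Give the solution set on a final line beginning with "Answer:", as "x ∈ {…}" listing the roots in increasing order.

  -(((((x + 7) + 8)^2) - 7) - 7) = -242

Step 1. [-(((((x + 7) + 8)^2) - 7) - 7) = -242] flip signs both sides, so neg: ((((x + 7) + 8)^2) - 7) - 7 = 242.
Step 2. [((((x + 7) + 8)^2) - 7) - 7 = 242] peel the -7: add 7 from each side. So sub: (((x + 7) + 8)^2) - 7 = 249.
Step 3. [(((x + 7) + 8)^2) - 7 = 249] the outer -7 inverts by adding 7. So sub: ((x + 7) + 8)^2 = 256.
Step 4. [((x + 7) + 8)^2 = 256] √ both sides: 256 ≥ 0 gives two branches ⇒ sqrt: (x + 7) + 8 = 16 or -16.
Step 5. [(x + 7) + 8 = 16 or -16] the outer +8 inverts by subtracting 8 ⇒ sub: x + 7 = 8 or -24.
Step 6. [x + 7 = 8 or -24] +7 is outermost — subtract 7 both sides, so sub: x = 1 or -31.

Answer: x ∈ {-31, 1}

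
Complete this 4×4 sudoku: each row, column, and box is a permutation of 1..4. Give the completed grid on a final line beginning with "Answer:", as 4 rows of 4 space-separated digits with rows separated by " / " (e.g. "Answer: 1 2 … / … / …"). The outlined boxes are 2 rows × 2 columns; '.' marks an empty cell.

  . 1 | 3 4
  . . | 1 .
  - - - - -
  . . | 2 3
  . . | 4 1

Step 1. [r1c1∈{2}] r1c1's peers cover all but 2, so r1c1=2.
Step 2. [r3c2∈{4}] r3c2's peers cover all but 4, so r3c2=4.
Step 3. [r2c2∈{3}] only 3 remains possible at r2c2 ⇒ r2c2=3.
Step 4. [r2c1∈{4}] nothing but 4 survives at r2c1 ⇒ r2c1=4.
Step 5. [r2c4∈{2}] nothing but 2 survives at r2c4. So r2c4=2.
Step 6. [r4c1∈{3}] only 3 remains possible at r4c1 ⇒ r4c1=3.
Step 7. [r3c1∈{1}] only 1 remains possible at r3c1. So r3c1=1.
Step 8. [r4c2∈{2}] nothing but 2 survives at r4c2. So r4c2=2.

Answer: 2 1 3 4 / 4 3 1 2 / 1 4 2 3 / 3 2 4 1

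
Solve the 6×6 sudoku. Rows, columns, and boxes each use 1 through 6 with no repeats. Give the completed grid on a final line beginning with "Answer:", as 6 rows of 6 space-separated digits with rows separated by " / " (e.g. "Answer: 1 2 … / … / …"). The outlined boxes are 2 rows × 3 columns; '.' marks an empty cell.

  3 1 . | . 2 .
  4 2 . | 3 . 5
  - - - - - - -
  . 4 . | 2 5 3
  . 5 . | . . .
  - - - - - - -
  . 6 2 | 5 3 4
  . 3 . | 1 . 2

Step 1. [r2c3∈{6}] r2c3 is down to just 6. So r2c3=6.
Step 2. [r4c6∈{1,6}] 1 has one home in col 6: r4c6. So r4c6=1.
Step 3. [r4c5∈{4,6}] col 5 places 4 nowhere but r4c5 ⇒ r4c5=4.
Step 4. [r3c1∈{1,6}] across row 3, 6 lands solely at r3c1. So r3c1=6.
Step 5. [r1c3∈{5}] nothing but 5 survives at r1c3, so r1c3=5.
Step 6. [r1c4∈{4,6}] 4 has one home in row 1: r1c4, so r1c4=4.
Step 7. [r1c6∈{6}] only 6 remains possible at r1c6. So r1c6=6.
Step 8. [r2c5∈{1}] nothing but 1 survives at r2c5, so r2c5=1.
Step 9. [r4c3∈{3}] r4c3 is down to just 3. So r4c3=3.
Step 10. [r4c4∈{6}] r4c4's peers cover all but 6 ⇒ r4c4=6.
Step 11. [r6c5∈{6}] r6c5's peers cover all but 6. So r6c5=6.
Step 12. [r6c1∈{5}] nothing but 5 survives at r6c1 ⇒ r6c1=5.
Step 13. [r4c1∈{2}] r4c1 has the single candidate 2 ⇒ r4c1=2.
Step 14. [r3c3∈{1}] only 1 remains possible at r3c3, so r3c3=1.
Step 15. [r6c3∈{4}] r6c3's peers cover all but 4, so r6c3=4.
Step 16. [r5c1∈{1}] r5c1's peers cover all but 1 ⇒ r5c1=1.

Answer: 3 1 5 4 2 6 / 4 2 6 3 1 5 / 6 4 1 2 5 3 / 2 5 3 6 4 1 / 1 6 2 5 3 4 / 5 3 4 1 6 2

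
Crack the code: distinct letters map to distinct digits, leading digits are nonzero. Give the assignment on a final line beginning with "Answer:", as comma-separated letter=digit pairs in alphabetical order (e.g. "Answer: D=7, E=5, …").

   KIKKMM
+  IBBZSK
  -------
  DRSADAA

Step 1. [col 1: M + K ≡ A (mod 10)] A=2 is one option consistent with column 1 (M + K ≡ A (mod 10), carry-in 0) — take it ⇒ A=2.
Step 2. [col 1: M + K ≡ A (mod 10)] M=8 is one option consistent with column 1 (M + K ≡ A (mod 10), carry-in 0) — take it. So M=8.
Step 3. [D] adding two 6-digit numbers gives at most 6+1 digits, and here it does — D is that final carry and must be 1 ⇒ D=1.
Step 4. [col 1: M + K ≡ A (mod 10)] column 1 reads M+K+carry(0)=A with M=8, A=2; with digits 1,2,8 already taken and all letters distinct, the only value for K is 4. So K=4.
Step 5. [col 2: M + S ≡ A (mod 10)] in column 2 we have M+S≡A with carry-in 1; given M=8, A=2 and digits 1,2,4,8 already taken and all letters distinct, that pins S to 3. So S=3.
Step 6. [col 3: K + Z ≡ D (mod 10)] from column 3 (K=4, D=1, carry-in 1, digits 1,2,3,4,8 already taken and all letters distinct): Z must equal 6, so Z=6.
Step 7. [col 4: K + B ≡ A (mod 10)] from column 4 (K=4, A=2, carry-in 1, digits 1,2,3,4,6,8 already taken and all letters distinct): B must equal 7. So B=7.
Step 8. [col 5: I + B ≡ S (mod 10)] column 5: given B=7, S=3, carry-in 1, and digits 1,2,3,4,6,7,8 already taken and all letters distinct, I+B≡S (mod 10) forces I=5, so I=5.
Step 9. [col 6: K + I ≡ R (mod 10)] column 6 reads K+I+carry(1)=R with K=4, I=5; with digits 1,2,3,4,5,6,7,8 already taken and all letters distinct, the only value for R is 0. So R=0.

Answer: A=2, B=7, D=1, I=5, K=4, M=8, R=0, S=3, Z=6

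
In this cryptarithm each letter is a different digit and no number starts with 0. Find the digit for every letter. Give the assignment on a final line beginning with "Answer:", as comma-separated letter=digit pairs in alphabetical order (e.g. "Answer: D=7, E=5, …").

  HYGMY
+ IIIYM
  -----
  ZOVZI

Step 1. [col 1: Y + M ≡ I (mod 10)] no forcing yet in column 1 (carry-in 0); M=8 is free and consistent — try it, so M=8.
Step 2. [col 1: Y + M ≡ I (mod 10)] column 1 (Y + M ≡ I (mod 10), carry-in 0) doesn't pin I yet; pick I=3 and continue ⇒ I=3.
Step 3. [col 1: Y + M ≡ I (mod 10)] in column 1 we have Y+M≡I with carry-in 0; given M=8, I=3 and digits 3,8 already taken and all letters distinct, that pins Y to 5 ⇒ Y=5.
Step 4. [col 2: M + Y ≡ Z (mod 10)] from column 2 (M=8, Y=5, carry-in 1, digits 3,5,8 already taken and all letters distinct): Z must equal 4, so Z=4.
Step 5. [col 3: G + I ≡ V (mod 10)] no forcing yet in column 3 (carry-in 1); G=6 is free and consistent — try it ⇒ G=6.
Step 6. [col 3: G + I ≡ V (mod 10)] from column 3 (G=6, I=3, carry-in 1, digits 3,4,5,6,8 already taken and all letters distinct): V must equal 0. So V=0.
Step 7. [col 4: Y + I ≡ O (mod 10)] in column 4 we have Y+I≡O with carry-in 1; given Y=5, I=3 and digits 0,3,4,5,6,8 already taken and all letters distinct, that pins O to 9. So O=9.
Step 8. [col 5: H + I ≡ Z (mod 10)] in column 5 we have H+I≡Z with carry-in 0; given I=3, Z=4 and digits 0,3,4,5,6,8,9 already taken and all letters distinct, that pins H to 1, so H=1.

Answer: G=6, H=1, I=3, M=8, O=9, V=0, Y=5, Z=4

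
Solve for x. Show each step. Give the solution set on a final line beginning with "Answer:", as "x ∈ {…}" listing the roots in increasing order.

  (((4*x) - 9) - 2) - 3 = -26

Step 1. [(((4*x) - 9) - 2) - 3 = -26] add 3: x sits inside (… - 3), so sub: ((4*x) - 9) - 2 = -23.
Step 2. [((4*x) - 9) - 2 = -23] add 2: x sits inside (… - 2), so sub: (4*x) - 9 = -21.
Step 3. [(4*x) - 9 = -21] the outer -9 inverts by adding 9. So sub: 4*x = -12.
Step 4. [4*x = -12] leading coefficient 4: divide by 4, so div: x = -3.

Answer: x ∈ {-3}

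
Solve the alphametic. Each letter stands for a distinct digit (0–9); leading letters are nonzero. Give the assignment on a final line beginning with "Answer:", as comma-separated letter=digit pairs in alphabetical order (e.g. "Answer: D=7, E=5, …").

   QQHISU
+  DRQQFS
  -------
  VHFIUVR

Step 1. [col 1: U + S ≡ R (mod 10)] column 1 (U + S ≡ R (mod 10), carry-in 0) doesn't pin S yet; pick S=6 and continue, so S=6.
Step 2. [V] adding two 6-digit numbers gives at most 6+1 digits, and here it does — V is that final carry and must be 1, so V=1.
Step 3. [col 1: U + S ≡ R (mod 10)] no forcing yet in column 1 (carry-in 0); R=5 is free and consistent — try it. So R=5.
Step 4. [col 1: U + S ≡ R (mod 10)] column 1: given S=6, R=5, carry-in 0, and digits 1,5,6 already taken and all letters distinct, U+S≡R (mod 10) forces U=9. So U=9.
Step 5. [col 2: S + F ≡ V (mod 10)] column 2 reads S+F+carry(1)=V with S=6, V=1; with digits 1,5,6,9 already taken and all letters distinct, the only value for F is 4, so F=4.
Step 6. [col 3: I + Q ≡ U (mod 10)] no forcing yet in column 3 (carry-in 1); Q=8 is free and consistent — try it ⇒ Q=8.
Step 7. [col 3: I + Q ≡ U (mod 10)] in column 3 we have I+Q≡U with carry-in 1; given Q=8, U=9 and digits 1,4,5,6,8,9 already taken and all letters distinct, that pins I to 0. So I=0.
Step 8. [col 4: H + Q ≡ I (mod 10)] in column 4 we have H+Q≡I with carry-in 0; given Q=8, I=0 and digits 0,1,4,5,6,8,9 already taken and all letters distinct, that pins H to 2 ⇒ H=2.
Step 9. [col 6: Q + D ≡ H (mod 10)] in column 6 we have Q+D≡H with carry-in 1; given Q=8, H=2 and digits 0,1,2,4,5,6,8,9 already taken and all letters distinct, that pins D to 3, so D=3.

Answer: D=3, F=4, H=2, I=0, Q=8, R=5, S=6, U=9, V=1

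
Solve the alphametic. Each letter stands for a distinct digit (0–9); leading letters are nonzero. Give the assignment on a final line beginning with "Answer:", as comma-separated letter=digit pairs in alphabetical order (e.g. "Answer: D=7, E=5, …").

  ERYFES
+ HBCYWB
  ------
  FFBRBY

Step 1. [col 1: S + B ≡ Y (mod 10)] column 1 (S + B ≡ Y (mod 10), carry-in 0) doesn't pin Y yet; pick Y=4 and continue, so Y=4.
Step 2. [col 1: S + B ≡ Y (mod 10)] column 1 (S + B ≡ Y (mod 10), carry-in 0) doesn't pin B yet; pick B=5 and continue, so B=5.
Step 3. [col 1: S + B ≡ Y (mod 10)] from column 1 (B=5, Y=4, carry-in 0, digits 4,5 already taken and all letters distinct): S must equal 9 ⇒ S=9.
Step 4. [col 2: E + W ≡ B (mod 10)] several values work for E in column 2 (E + W ≡ B (mod 10), carry-in 1); try E=6 ⇒ E=6.
Step 5. [col 2: E + W ≡ B (mod 10)] column 2 reads E+W+carry(1)=B with E=6, B=5; with digits 4,5,6,9 already taken and all letters distinct, the only value for W is 8. So W=8.
Step 6. [col 3: F + Y ≡ R (mod 10)] column 3 (F + Y ≡ R (mod 10), carry-in 1) doesn't pin F yet; pick F=7 and continue. So F=7.
Step 7. [col 3: F + Y ≡ R (mod 10)] in column 3 we have F+Y≡R with carry-in 1; given F=7, Y=4 and digits 4,5,6,7,8,9 already taken and all letters distinct, that pins R to 2 ⇒ R=2.
Step 8. [col 4: Y + C ≡ B (mod 10)] column 4: given Y=4, B=5, carry-in 1, and digits 2,4,5,6,7,8,9 already taken and all letters distinct, Y+C≡B (mod 10) forces C=0, so C=0.
Step 9. [col 6: E + H ≡ F (mod 10)] column 6: given E=6, F=7, carry-in 0, and digits 0,2,4,5,6,7,8,9 already taken and all letters distinct, E+H≡F (mod 10) forces H=1, so H=1.

Answer: B=5, C=0, E=6, F=7, H=1, R=2, S=9, W=8, Y=4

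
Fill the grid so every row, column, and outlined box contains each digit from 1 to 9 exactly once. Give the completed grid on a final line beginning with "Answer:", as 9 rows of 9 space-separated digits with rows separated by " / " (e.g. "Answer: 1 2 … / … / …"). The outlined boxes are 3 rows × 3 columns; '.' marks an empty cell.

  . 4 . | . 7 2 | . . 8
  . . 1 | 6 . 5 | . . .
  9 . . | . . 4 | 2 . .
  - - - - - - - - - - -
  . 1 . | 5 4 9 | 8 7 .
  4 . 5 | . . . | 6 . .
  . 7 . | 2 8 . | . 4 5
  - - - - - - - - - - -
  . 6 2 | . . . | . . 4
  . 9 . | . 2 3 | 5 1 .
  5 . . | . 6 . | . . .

Step 1. [r3c4∈{1,3,8}] r3c4 is the only open cell in box 2 admitting 8, so r3c4=8.
Step 2. [r7c1∈{1,3,7,8}] r7c1 is the only open cell in col 1 admitting 1 ⇒ r7c1=1.
Step 3. [r5c2∈{2,3,8}] row 5 places 8 nowhere but r5c2. So r5c2=8.
Step 4. [r9c2∈{3}] r9c2 has the single candidate 3 ⇒ r9c2=3.
Step 5. [r4c1∈{2,3,6}] r4c1 is the only open cell in box 4 admitting 2 ⇒ r4c1=2.
Step 6. [r4c9∈{3}] nothing but 3 survives at r4c9 ⇒ r4c9=3.
Step 7. [r1c8∈{3,5,6,9}] across row 1, 5 lands solely at r1c8. So r1c8=5.
Step 8. [r4c3∈{6}] nothing but 6 survives at r4c3. So r4c3=6.
Step 9. [r1c3∈{3}] r1c3 is down to just 3, so r1c3=3.
Step 10. [r3c3∈{7}] only 7 remains possible at r3c3 ⇒ r3c3=7.
Step 11. [r5c4∈{1,3,7}] across col 4, 3 lands solely at r5c4, so r5c4=3.
Step 12. [r5c5∈{1}] only 1 remains possible at r5c5. So r5c5=1.
Step 13. [r8c1∈{7,8}] col 1 places 7 nowhere but r8c1, so r8c1=7.
Step 14. [r9c6∈{1,7,8}] 1 has one home in col 6: r9c6, so r9c6=1.
Step 15. [r2c7∈{3,4,7,9}] row 2 places 4 nowhere but r2c7 ⇒ r2c7=4.
Step 16. [r7c7∈{3,7,9}] 3 has one home in col 7: r7c7, so r7c7=3.
Step 17. [r9c7∈{7,9}] 7 has one home in col 7: r9c7, so r9c7=7.
Step 18. [r3c5∈{3}] r3c5 has the single candidate 3 ⇒ r3c5=3.
Step 19. [r2c5∈{9}] r2c5 is down to just 9, so r2c5=9.
Step 20. [r3c9∈{1,6}] 1 has one home in row 3: r3c9, so r3c9=1.
Step 21. [r7c6∈{7,8}] r7c6 is the only open cell in col 6 admitting 8 ⇒ r7c6=8.
Step 22. [r7c8∈{9}] only 9 remains possible at r7c8, so r7c8=9.
Step 23. [r5c9∈{2,9}] across row 5, 9 lands solely at r5c9 ⇒ r5c9=9.
Step 24. [r9c8∈{2,8}] col 8 places 8 nowhere but r9c8. So r9c8=8.
Step 25. [r8c4∈{4}] nothing but 4 survives at r8c4. So r8c4=4.
Step 26. [r3c8∈{6}] nothing but 6 survives at r3c8, so r3c8=6.
Step 27. [r7c4∈{7}] nothing but 7 survives at r7c4. So r7c4=7.
Step 28. [r2c9∈{7}] r2c9 is down to just 7 ⇒ r2c9=7.
Step 29. [r9c3∈{4}] only 4 remains possible at r9c3. So r9c3=4.
Step 30. [r5c6∈{7}] r5c6 has the single candidate 7. So r5c6=7.
Step 31. [r3c2∈{5}] only 5 remains possible at r3c2, so r3c2=5.
Step 32. [r1c4∈{1}] r1c4 is down to just 1 ⇒ r1c4=1.
Step 33. [r6c1∈{3}] r6c1's peers cover all but 3 ⇒ r6c1=3.
Step 34. [r2c2∈{2}] nothing but 2 survives at r2c2, so r2c2=2.
Step 35. [r9c4∈{9}] r9c4 is down to just 9. So r9c4=9.
Step 36. [r1c7∈{9}] only 9 remains possible at r1c7 ⇒ r1c7=9.
Step 37. [r6c7∈{1}] r6c7's peers cover all but 1. So r6c7=1.
Step 38. [r5c8∈{2}] nothing but 2 survives at r5c8. So r5c8=2.
Step 39. [r8c3∈{8}] r8c3's peers cover all but 8. So r8c3=8.
Step 40. [r7c5∈{5}] r7c5's peers cover all but 5 ⇒ r7c5=5.
Step 41. [r6c6∈{6}] nothing but 6 survives at r6c6, so r6c6=6.
Step 42. [r2c8∈{3}] only 3 remains possible at r2c8 ⇒ r2c8=3.
Step 43. [r9c9∈{2}] nothing but 2 survives at r9c9, so r9c9=2.
Step 44. [r2c1∈{8}] r2c1 is down to just 8. So r2c1=8.
Step 45. [r8c9∈{6}] only 6 remains possible at r8c9 ⇒ r8c9=6.
Step 46. [r1c1∈{6}] nothing but 6 survives at r1c1. So r1c1=6.
Step 47. [r6c3∈{9}] only 9 remains possible at r6c3 ⇒ r6c3=9.

Answer: 6 4 3 1 7 2 9 5 8 / 8 2 1 6 9 5 4 3 7 / 9 5 7 8 3 4 2 6 1 / 2 1 6 5 4 9 8 7 3 / 4 8 5 3 1 7 6 2 9 / 3 7 9 2 8 6 1 4 5 / 1 6 2 7 5 8 3 9 4 / 7 9 8 4 2 3 5 1 6 / 5 3 4 9 6 1 7 8 2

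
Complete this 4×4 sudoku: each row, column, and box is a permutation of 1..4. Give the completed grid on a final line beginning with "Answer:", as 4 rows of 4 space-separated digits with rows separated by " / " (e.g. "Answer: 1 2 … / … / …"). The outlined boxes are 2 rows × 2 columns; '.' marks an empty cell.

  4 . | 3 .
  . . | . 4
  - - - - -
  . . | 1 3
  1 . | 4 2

Step 1. [r1c2∈{1,2}] in row 1, 2 fits only at r1c2. So r1c2=2.
Step 2. [r2c1∈{3}] only 3 remains possible at r2c1 ⇒ r2c1=3.
Step 3. [r1c4∈{1}] r1c4's peers cover all but 1 ⇒ r1c4=1.
Step 4. [r4c2∈{3}] only 3 remains possible at r4c2. So r4c2=3.
Step 5. [r2c2∈{1}] nothing but 1 survives at r2c2, so r2c2=1.
Step 6. [r3c1∈{2}] r3c1 is down to just 2 ⇒ r3c1=2.
Step 7. [r2c3∈{2}] r2c3 is down to just 2, so r2c3=2.
Step 8. [r3c2∈{4}] r3c2's peers cover all but 4, so r3c2=4.

Answer: 4 2 3 1 / 3 1 2 4 / 2 4 1 3 / 1 3 4 2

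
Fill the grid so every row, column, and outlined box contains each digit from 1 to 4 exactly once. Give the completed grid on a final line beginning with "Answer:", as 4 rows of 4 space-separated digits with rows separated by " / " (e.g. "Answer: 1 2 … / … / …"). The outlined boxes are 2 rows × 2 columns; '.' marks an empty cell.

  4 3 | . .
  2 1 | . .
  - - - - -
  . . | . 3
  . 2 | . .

Step 1. [r3c3∈{1,2,4}] in row 3, 2 fits only at r3c3 ⇒ r3c3=2.
Step 2. [r2c4∈{4}] r2c4 is down to just 4, so r2c4=4.
Step 3. [r4c4∈{1}] r4c4 is down to just 1 ⇒ r4c4=1.
Step 4. [r4c3∈{4}] only 4 remains possible at r4c3, so r4c3=4.
Step 5. [r3c1∈{1}] r3c1 has the single candidate 1. So r3c1=1.
Step 6. [r1c4∈{2}] nothing but 2 survives at r1c4. So r1c4=2.
Step 7. [r1c3∈{1}] only 1 remains possible at r1c3 ⇒ r1c3=1.
Step 8. [r2c3∈{3}] r2c3's peers cover all but 3, so r2c3=3.
Step 9. [r4c1∈{3}] r4c1 is down to just 3, so r4c1=3.
Step 10. [r3c2∈{4}] r3c2 has the single candidate 4 ⇒ r3c2=4.

Answer: 4 3 1 2 / 2 1 3 4 / 1 4 2 3 / 3 2 4 1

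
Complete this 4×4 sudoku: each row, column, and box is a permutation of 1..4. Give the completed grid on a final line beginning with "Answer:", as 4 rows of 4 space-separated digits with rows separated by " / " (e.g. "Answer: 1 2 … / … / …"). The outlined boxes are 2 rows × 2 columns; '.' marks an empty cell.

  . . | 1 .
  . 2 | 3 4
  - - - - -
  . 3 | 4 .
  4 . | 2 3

Step 1. [r2c1∈{1}] r2c1 is down to just 1. So r2c1=1.
Step 2. [r1c2∈{4}] nothing but 4 survives at r1c2, so r1c2=4.
Step 3. [r4c2∈{1}] nothing but 1 survives at r4c2. So r4c2=1.
Step 4. [r3c4∈{1}] only 1 remains possible at r3c4, so r3c4=1.
Step 5. [r1c4∈{2}] r1c4 is down to just 2 ⇒ r1c4=2.
Step 6. [r3c1∈{2}] r3c1's peers cover all but 2, so r3c1=2.
Step 7. [r1c1∈{3}] r1c1 is down to just 3, so r1c1=3.

Answer: 3 4 1 2 / 1 2 3 4 / 2 3 4 1 / 4 1 2 3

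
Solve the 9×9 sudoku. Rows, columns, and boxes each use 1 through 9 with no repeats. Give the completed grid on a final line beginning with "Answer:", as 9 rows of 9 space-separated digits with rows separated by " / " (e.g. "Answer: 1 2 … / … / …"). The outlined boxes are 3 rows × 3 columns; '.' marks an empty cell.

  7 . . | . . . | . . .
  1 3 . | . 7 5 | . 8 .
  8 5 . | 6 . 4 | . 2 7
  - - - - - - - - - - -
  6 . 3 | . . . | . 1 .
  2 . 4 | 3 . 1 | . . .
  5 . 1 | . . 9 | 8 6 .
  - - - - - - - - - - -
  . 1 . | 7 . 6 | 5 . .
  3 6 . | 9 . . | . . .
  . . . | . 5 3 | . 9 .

Step 1. [r2c4∈{2}] nothing but 2 survives at r2c4 ⇒ r2c4=2.
Step 2. [r1c2∈{2,4,9}] r1c2 is the only open cell in box 1 admitting 4 ⇒ r1c2=4.
Step 3. [r9c2∈{2,7,8}] 2 has one home in col 2: r9c2. So r9c2=2.
Step 4. [r6c4∈{4}] r6c4's peers cover all but 4 ⇒ r6c4=4.
Step 5. [r3c3∈{9}] r3c3's peers cover all but 9, so r3c3=9.
Step 6. [r1c5∈{1,3,8,9}] in col 5, 9 fits only at r1c5 ⇒ r1c5=9.
Step 7. [r6c5∈{2}] r6c5 is down to just 2. So r6c5=2.
Step 8. [r4c5∈{8}] only 8 remains possible at r4c5, so r4c5=8.
Step 9. [r7c9∈{2,3,4,8}] r7c9 is the only open cell in row 7 admitting 2, so r7c9=2.
Step 10. [r7c5∈{4}] only 4 remains possible at r7c5. So r7c5=4.
Step 11. [r8c8∈{4,7}] r8c8 is the only open cell in col 8 admitting 4, so r8c8=4.
Step 12. [r5c8∈{5,7}] col 8 places 7 nowhere but r5c8. So r5c8=7.
Step 13. [r5c7∈{9}] nothing but 9 survives at r5c7, so r5c7=9.
Step 14. [r8c5∈{1}] nothing but 1 survives at r8c5, so r8c5=1.
Step 15. [r3c7∈{1,3}] r3c7 is the only open cell in row 3 admitting 1, so r3c7=1.
Step 16. [r9c4∈{8}] r9c4 has the single candidate 8, so r9c4=8.
Step 17. [r2c3∈{6}] only 6 remains possible at r2c3. So r2c3=6.
Step 18. [r1c7∈{3,6}] col 7 places 3 nowhere but r1c7. So r1c7=3.
Step 19. [r9c7∈{6,7}] col 7 places 6 nowhere but r9c7, so r9c7=6.
Step 20. [r8c3∈{5,7,8}] in row 8, 5 fits only at r8c3. So r8c3=5.
Step 21. [r5c9∈{5}] r5c9 is down to just 5, so r5c9=5.
Step 22. [r4c9∈{4}] r4c9's peers cover all but 4. So r4c9=4.
Step 23. [r4c2∈{7,9}] across row 4, 9 lands solely at r4c2, so r4c2=9.
Step 24. [r7c1∈{9}] only 9 remains possible at r7c1, so r7c1=9.
Step 25. [r8c6∈{2}] nothing but 2 survives at r8c6. So r8c6=2.
Step 26. [r5c2∈{8}] r5c2 has the single candidate 8. So r5c2=8.
Step 27. [r2c9∈{9}] nothing but 9 survives at r2c9. So r2c9=9.
Step 28. [r8c9∈{8}] nothing but 8 survives at r8c9. So r8c9=8.
Step 29. [r7c3∈{8}] nothing but 8 survives at r7c3, so r7c3=8.
Step 30. [r9c9∈{1}] r9c9 is down to just 1, so r9c9=1.
Step 31. [r1c6∈{8}] nothing but 8 survives at r1c6, so r1c6=8.
Step 32. [r8c7∈{7}] r8c7 has the single candidate 7. So r8c7=7.
Step 33. [r5c5∈{6}] r5c5's peers cover all but 6 ⇒ r5c5=6.
Step 34. [r6c9∈{3}] r6c9 has the single candidate 3 ⇒ r6c9=3.
Step 35. [r4c6∈{7}] r4c6 has the single candidate 7. So r4c6=7.
Step 36. [r6c2∈{7}] only 7 remains possible at r6c2 ⇒ r6c2=7.
Step 37. [r2c7∈{4}] r2c7's peers cover all but 4 ⇒ r2c7=4.
Step 38. [r4c7∈{2}] nothing but 2 survives at r4c7. So r4c7=2.
Step 39. [r1c9∈{6}] r1c9's peers cover all but 6 ⇒ r1c9=6.
Step 40. [r3c5∈{3}] only 3 remains possible at r3c5 ⇒ r3c5=3.
Step 41. [r1c8∈{5}] r1c8 has the single candidate 5 ⇒ r1c8=5.
Step 42. [r4c4∈{5}] only 5 remains possible at r4c4 ⇒ r4c4=5.
Step 43. [r1c3∈{2}] r1c3 is down to just 2. So r1c3=2.
Step 44. [r7c8∈{3}] r7c8 is down to just 3, so r7c8=3.
Step 45. [r1c4∈{1}] r1c4 is down to just 1 ⇒ r1c4=1.
Step 46. [r9c1∈{4}] nothing but 4 survives at r9c1. So r9c1=4.
Step 47. [r9c3∈{7}] r9c3's peers cover all but 7. So r9c3=7.

Answer: 7 4 2 1 9 8 3 5 6 / 1 3 6 2 7 5 4 8 9 / 8 5 9 6 3 4 1 2 7 / 6 9 3 5 8 7 2 1 4 / 2 8 4 3 6 1 9 7 5 / 5 7 1 4 2 9 8 6 3 / 9 1 8 7 4 6 5 3 2 / 3 6 5 9 1 2 7 4 8 / 4 2 7 8 5 3 6 9 1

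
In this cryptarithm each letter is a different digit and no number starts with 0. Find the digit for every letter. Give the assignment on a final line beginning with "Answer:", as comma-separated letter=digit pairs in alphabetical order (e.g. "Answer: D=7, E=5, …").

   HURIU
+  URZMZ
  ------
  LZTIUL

Step 1. [col 1: U + Z ≡ L (mod 10)] several values work for Z in column 1 (U + Z ≡ L (mod 10), carry-in 0); try Z=5. So Z=5.
Step 2. [col 1: U + Z ≡ L (mod 10)] column 1 (U + Z ≡ L (mod 10), carry-in 0) doesn't pin L yet; pick L=1 and continue. So L=1.
Step 3. [col 1: U + Z ≡ L (mod 10)] in column 1 we have U+Z≡L with carry-in 0; given Z=5, L=1 and digits 1,5 already taken and all letters distinct, that pins U to 6 ⇒ U=6.
Step 4. [col 2: I + M ≡ U (mod 10)] no forcing yet in column 2 (carry-in 1); I=2 is free and consistent — try it. So I=2.
Step 5. [col 2: I + M ≡ U (mod 10)] from column 2 (I=2, U=6, carry-in 1, digits 1,2,5,6 already taken and all letters distinct): M must equal 3, so M=3.
Step 6. [col 3: R + Z ≡ I (mod 10)] column 3 reads R+Z+carry(0)=I with Z=5, I=2; with digits 1,2,3,5,6 already taken and all letters distinct, the only value for R is 7 ⇒ R=7.
Step 7. [col 4: U + R ≡ T (mod 10)] column 4 reads U+R+carry(1)=T with U=6, R=7; with digits 1,2,3,5,6,7 already taken and all letters distinct, the only value for T is 4, so T=4.
Step 8. [col 5: H + U ≡ Z (mod 10)] column 5: given U=6, Z=5, carry-in 1, and digits 1,2,3,4,5,6,7 already taken and all letters distinct, H+U≡Z (mod 10) forces H=8, so H=8.

Answer: H=8, I=2, L=1, M=3, R=7, T=4, U=6, Z=5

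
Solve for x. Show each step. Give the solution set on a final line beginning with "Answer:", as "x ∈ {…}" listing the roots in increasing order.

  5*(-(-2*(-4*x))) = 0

Step 1. [5*(-(-2*(-4*x))) = 0] divide by the outer 5, so div: -(-2*(-4*x)) = 0.
Step 2. [-(-2*(-4*x)) = 0] flip signs both sides ⇒ neg: -2*(-4*x) = 0.
Step 3. [-2*(-4*x) = 0] divide by the outer -2. So div: -4*x = 0.
Step 4. [-4*x = 0] -4 out front; divide by -4, so div: x = 0.

Answer: x ∈ {0}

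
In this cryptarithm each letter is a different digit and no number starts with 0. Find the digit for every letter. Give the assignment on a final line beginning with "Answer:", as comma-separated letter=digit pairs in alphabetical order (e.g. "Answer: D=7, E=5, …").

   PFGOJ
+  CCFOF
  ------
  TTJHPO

Step 1. [col 1: J + F ≡ O (mod 10)] several values work for O in column 1 (J + F ≡ O (mod 10), carry-in 0); try O=2 ⇒ O=2.
Step 2. [col 1: J + F ≡ O (mod 10)] column 1 (J + F ≡ O (mod 10), carry-in 0) doesn't pin J yet; pick J=9 and continue, so J=9.
Step 3. [T] T is the leading digit of a 6-digit sum of two 5-digit numbers; the final carry is exactly 1 ⇒ T=1.
Step 4. [col 1: J + F ≡ O (mod 10)] in column 1 we have J+F≡O with carry-in 0; given J=9, O=2 and digits 1,2,9 already taken and all letters distinct, that pins F to 3 ⇒ F=3.
Step 5. [col 2: O + O ≡ P (mod 10)] column 2 reads O+O+carry(1)=P with O=2; with digits 1,2,3,9 already taken and all letters distinct, the only value for P is 5, so P=5.
Step 6. [col 3: G + F ≡ H (mod 10)] several values work for H in column 3 (G + F ≡ H (mod 10), carry-in 0); try H=7, so H=7.
Step 7. [col 3: G + F ≡ H (mod 10)] column 3 reads G+F+carry(0)=H with F=3, H=7; with digits 1,2,3,5,7,9 already taken and all letters distinct, the only value for G is 4 ⇒ G=4.
Step 8. [col 4: F + C ≡ J (mod 10)] column 4 reads F+C+carry(0)=J with F=3, J=9; with digits 1,2,3,4,5,7,9 already taken and all letters distinct, the only value for C is 6 ⇒ C=6.

Answer: C=6, F=3, G=4, H=7, J=9, O=2, P=5, T=1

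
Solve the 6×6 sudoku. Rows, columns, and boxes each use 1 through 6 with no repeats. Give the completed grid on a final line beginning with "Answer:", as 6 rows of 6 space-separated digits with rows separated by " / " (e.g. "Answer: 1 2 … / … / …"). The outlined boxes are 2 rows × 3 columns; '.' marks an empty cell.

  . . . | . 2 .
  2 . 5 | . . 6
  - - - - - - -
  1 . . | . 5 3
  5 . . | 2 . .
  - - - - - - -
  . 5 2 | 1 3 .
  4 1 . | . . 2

Step 1. [r1c1∈{3,6}] col 1 places 3 nowhere but r1c1, so r1c1=3.
Step 2. [r2c2∈{4}] only 4 remains possible at r2c2, so r2c2=4.
Step 3. [r4c5∈{1,4,6}] 4 has one home in col 5: r4c5 ⇒ r4c5=4.
Step 4. [r1c6∈{1,4,5}] across col 6, 5 lands solely at r1c6, so r1c6=5.
Step 5. [r1c2∈{6}] r1c2 has the single candidate 6 ⇒ r1c2=6.
Step 6. [r4c3∈{3,6}] row 4 places 6 nowhere but r4c3. So r4c3=6.
Step 7. [r6c5∈{6}] r6c5 has the single candidate 6. So r6c5=6.
Step 8. [r3c2∈{2}] r3c2 has the single candidate 2. So r3c2=2.
Step 9. [r1c4∈{4}] r1c4 has the single candidate 4. So r1c4=4.
Step 10. [r5c6∈{4}] r5c6 has the single candidate 4. So r5c6=4.
Step 11. [r3c4∈{6}] r3c4 is down to just 6. So r3c4=6.
Step 12. [r1c3∈{1}] r1c3's peers cover all but 1 ⇒ r1c3=1.
Step 13. [r4c6∈{1}] r4c6's peers cover all but 1, so r4c6=1.
Step 14. [r6c3∈{3}] r6c3 is down to just 3, so r6c3=3.
Step 15. [r5c1∈{6}] r5c1 is down to just 6 ⇒ r5c1=6.
Step 16. [r2c5∈{1}] nothing but 1 survives at r2c5. So r2c5=1.
Step 17. [r4c2∈{3}] r4c2 is down to just 3. So r4c2=3.
Step 18. [r2c4∈{3}] r2c4's peers cover all but 3 ⇒ r2c4=3.
Step 19. [r3c3∈{4}] r3c3 is down to just 4 ⇒ r3c3=4.
Step 20. [r6c4∈{5}] nothing but 5 survives at r6c4 ⇒ r6c4=5.

Answer: 3 6 1 4 2 5 / 2 4 5 3 1 6 / 1 2 4 6 5 3 / 5 3 6 2 4 1 / 6 5 2 1 3 4 / 4 1 3 5 6 2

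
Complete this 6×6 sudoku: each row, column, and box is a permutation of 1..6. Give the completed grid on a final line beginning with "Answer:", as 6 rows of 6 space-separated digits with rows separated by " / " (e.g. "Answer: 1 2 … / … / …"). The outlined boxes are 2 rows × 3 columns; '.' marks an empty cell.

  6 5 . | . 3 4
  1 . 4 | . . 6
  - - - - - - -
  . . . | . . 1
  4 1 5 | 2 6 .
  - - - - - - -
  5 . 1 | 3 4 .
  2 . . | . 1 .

Step 1. [r2c2∈{2,3}] row 2 places 3 nowhere but r2c2, so r2c2=3.
Step 2. [r6c4∈{5,6}] r6c4 is the only open cell in col 4 admitting 6, so r6c4=6.
Step 3. [r3c3∈{2,3,6}] r3c3 is the only open cell in col 3 admitting 6, so r3c3=6.
Step 4. [r3c5∈{5}] r3c5 has the single candidate 5 ⇒ r3c5=5.
Step 5. [r2c5∈{2}] r2c5 is down to just 2 ⇒ r2c5=2.
Step 6. [r3c4∈{4}] r3c4's peers cover all but 4. So r3c4=4.
Step 7. [r6c2∈{4}] r6c2's peers cover all but 4, so r6c2=4.
Step 8. [r2c4∈{5}] nothing but 5 survives at r2c4 ⇒ r2c4=5.
Step 9. [r5c6∈{2}] r5c6 is down to just 2, so r5c6=2.
Step 10. [r1c3∈{2}] nothing but 2 survives at r1c3. So r1c3=2.
Step 11. [r6c6∈{5}] r6c6 has the single candidate 5 ⇒ r6c6=5.
Step 12. [r3c2∈{2}] r3c2 has the single candidate 2 ⇒ r3c2=2.
Step 13. [r5c2∈{6}] r5c2 is down to just 6. So r5c2=6.
Step 14. [r6c3∈{3}] r6c3's peers cover all but 3 ⇒ r6c3=3.
Step 15. [r1c4∈{1}] r1c4's peers cover all but 1 ⇒ r1c4=1.
Step 16. [r4c6∈{3}] only 3 remains possible at r4c6, so r4c6=3.
Step 17. [r3c1∈{3}] nothing but 3 survives at r3c1. So r3c1=3.

Answer: 6 5 2 1 3 4 / 1 3 4 5 2 6 / 3 2 6 4 5 1 / 4 1 5 2 6 3 / 5 6 1 3 4 2 / 2 4 3 6 1 5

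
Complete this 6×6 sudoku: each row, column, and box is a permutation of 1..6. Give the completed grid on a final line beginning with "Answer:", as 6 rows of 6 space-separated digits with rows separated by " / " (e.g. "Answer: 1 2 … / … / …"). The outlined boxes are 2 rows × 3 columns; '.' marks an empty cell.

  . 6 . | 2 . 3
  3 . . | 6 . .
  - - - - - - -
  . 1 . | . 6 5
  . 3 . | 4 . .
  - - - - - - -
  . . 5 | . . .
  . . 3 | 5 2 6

Step 1. [r2c2∈{2,4,5}] 5 has one home in col 2: r2c2, so r2c2=5.
Step 2. [r4c5∈{1}] r4c5's peers cover all but 1 ⇒ r4c5=1.
Step 3. [r5c1∈{1,2,4,6}] r5c1 is the only open cell in row 5 admitting 6 ⇒ r5c1=6.
Step 4. [r2c3∈{1,2,4}] across row 2, 2 lands solely at r2c3 ⇒ r2c3=2.
Step 5. [r2c5∈{4}] r2c5 is down to just 4, so r2c5=4.
Step 6. [r6c1∈{1,4}] r6c1 is the only open cell in row 6 admitting 1, so r6c1=1.
Step 7. [r5c6∈{1,4}] r5c6 is the only open cell in col 6 admitting 4. So r5c6=4.
Step 8. [r1c1∈{4}] r1c1 is down to just 4 ⇒ r1c1=4.
Step 9. [r4c1∈{2,5}] across row 4, 5 lands solely at r4c1, so r4c1=5.
Step 10. [r5c4∈{1,3}] across row 5, 1 lands solely at r5c4 ⇒ r5c4=1.
Step 11. [r2c6∈{1}] r2c6 has the single candidate 1, so r2c6=1.
Step 12. [r5c2∈{2}] r5c2's peers cover all but 2 ⇒ r5c2=2.
Step 13. [r4c6∈{2}] r4c6 has the single candidate 2. So r4c6=2.
Step 14. [r3c1∈{2}] r3c1's peers cover all but 2, so r3c1=2.
Step 15. [r1c5∈{5}] r1c5 has the single candidate 5. So r1c5=5.
Step 16. [r1c3∈{1}] r1c3 is down to just 1, so r1c3=1.
Step 17. [r3c4∈{3}] r3c4 is down to just 3 ⇒ r3c4=3.
Step 18. [r5c5∈{3}] nothing but 3 survives at r5c5, so r5c5=3.
Step 19. [r3c3∈{4}] nothing but 4 survives at r3c3 ⇒ r3c3=4.
Step 20. [r4c3∈{6}] r4c3 is down to just 6 ⇒ r4c3=6.
Step 21. [r6c2∈{4}] r6c2 is down to just 4. So r6c2=4.

Answer: 4 6 1 2 5 3 / 3 5 2 6 4 1 / 2 1 4 3 6 5 / 5 3 6 4 1 2 / 6 2 5 1 3 4 / 1 4 3 5 2 6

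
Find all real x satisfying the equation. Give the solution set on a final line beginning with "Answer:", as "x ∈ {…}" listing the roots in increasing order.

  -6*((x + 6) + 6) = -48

Step 1. [-6*((x + 6) + 6) = -48] -6·(inner) — divide through by -6 ⇒ div: (x + 6) + 6 = 8.
Step 2. [(x + 6) + 6 = 8] +6 is outermost — subtract 6 both sides. So sub: x + 6 = 2.
Step 3. [x + 6 = 2] +6 is outermost — subtract 6 both sides ⇒ sub: x = -4.

Answer: x ∈ {-4}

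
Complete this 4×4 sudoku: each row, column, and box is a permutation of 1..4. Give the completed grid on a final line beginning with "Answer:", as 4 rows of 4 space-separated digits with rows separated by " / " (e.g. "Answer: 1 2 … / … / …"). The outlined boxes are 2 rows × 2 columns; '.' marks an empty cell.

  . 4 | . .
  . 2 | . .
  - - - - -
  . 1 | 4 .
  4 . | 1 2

Step 1. [r2c3∈{3}] r2c3's peers cover all but 3. So r2c3=3.
Step 2. [r1c1∈{1,3}] row 1 places 3 nowhere but r1c1, so r1c1=3.
Step 3. [r2c1∈{1}] r2c1 has the single candidate 1, so r2c1=1.
Step 4. [r1c3∈{2}] r1c3 is down to just 2. So r1c3=2.
Step 5. [r2c4∈{4}] r2c4 is down to just 4, so r2c4=4.
Step 6. [r3c4∈{3}] nothing but 3 survives at r3c4. So r3c4=3.
Step 7. [r1c4∈{1}] only 1 remains possible at r1c4 ⇒ r1c4=1.
Step 8. [r3c1∈{2}] nothing but 2 survives at r3c1 ⇒ r3c1=2.
Step 9. [r4c2∈{3}] nothing but 3 survives at r4c2 ⇒ r4c2=3.

Answer: 3 4 2 1 / 1 2 3 4 / 2 1 4 3 / 4 3 1 2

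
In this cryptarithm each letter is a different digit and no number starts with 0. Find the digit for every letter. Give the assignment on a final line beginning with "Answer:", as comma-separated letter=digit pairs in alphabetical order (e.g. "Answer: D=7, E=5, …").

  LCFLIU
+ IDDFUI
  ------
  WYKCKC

Step 1. [col 1: U + I ≡ C (mod 10)] column 1 (U + I ≡ C (mod 10), carry-in 0) doesn't pin C yet; pick C=4 and continue, so C=4.
Step 2. [col 1: U + I ≡ C (mod 10)] I=8 is one option consistent with column 1 (U + I ≡ C (mod 10), carry-in 0) — take it. So I=8.
Step 3. [col 1: U + I ≡ C (mod 10)] from column 1 (I=8, C=4, carry-in 0, digits 4,8 already taken and all letters distinct): U must equal 6, so U=6.
Step 4. [col 2: I + U ≡ K (mod 10)] column 2: given I=8, U=6, carry-in 1, and digits 4,6,8 already taken and all letters distinct, I+U≡K (mod 10) forces K=5, so K=5.
Step 5. [col 3: L + F ≡ C (mod 10)] several values work for F in column 3 (L + F ≡ C (mod 10), carry-in 1); try F=2, so F=2.
Step 6. [col 3: L + F ≡ C (mod 10)] column 3: given F=2, C=4, carry-in 1, and digits 2,4,5,6,8 already taken and all letters distinct, L+F≡C (mod 10) forces L=1 ⇒ L=1.
Step 7. [col 4: F + D ≡ K (mod 10)] in column 4 we have F+D≡K with carry-in 0; given F=2, K=5 and digits 1,2,4,5,6,8 already taken and all letters distinct, that pins D to 3 ⇒ D=3.
Step 8. [col 5: C + D ≡ Y (mod 10)] column 5: given C=4, D=3, carry-in 0, and digits 1,2,3,4,5,6,8 already taken and all letters distinct, C+D≡Y (mod 10) forces Y=7 ⇒ Y=7.
Step 9. [col 6: L + I ≡ W (mod 10)] from column 6 (L=1, I=8, carry-in 0, digits 1,2,3,4,5,6,7,8 already taken and all letters distinct): W must equal 9, so W=9.

Answer: C=4, D=3, F=2, I=8, K=5, L=1, U=6, W=9, Y=7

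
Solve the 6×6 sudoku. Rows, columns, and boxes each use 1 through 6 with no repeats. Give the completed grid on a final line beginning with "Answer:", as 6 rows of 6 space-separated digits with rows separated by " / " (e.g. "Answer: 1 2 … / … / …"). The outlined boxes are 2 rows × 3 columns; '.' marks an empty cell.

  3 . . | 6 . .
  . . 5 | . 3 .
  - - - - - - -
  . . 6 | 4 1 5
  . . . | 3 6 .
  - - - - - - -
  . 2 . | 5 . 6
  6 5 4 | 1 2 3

Step 1. [r4c6∈{2}] r4c6's peers cover all but 2, so r4c6=2.
Step 2. [r4c3∈{1}] r4c3's peers cover all but 1 ⇒ r4c3=1.
Step 3. [r4c2∈{4}] r4c2's peers cover all but 4 ⇒ r4c2=4.
Step 4. [r1c2∈{1}] nothing but 1 survives at r1c2. So r1c2=1.
Step 5. [r2c1∈{2,4}] across col 1, 4 lands solely at r2c1, so r2c1=4.
Step 6. [r1c6∈{4}] only 4 remains possible at r1c6 ⇒ r1c6=4.
Step 7. [r2c6∈{1}] nothing but 1 survives at r2c6. So r2c6=1.
Step 8. [r3c2∈{3}] only 3 remains possible at r3c2. So r3c2=3.
Step 9. [r1c3∈{2}] r1c3 has the single candidate 2 ⇒ r1c3=2.
Step 10. [r1c5∈{5}] only 5 remains possible at r1c5, so r1c5=5.
Step 11. [r5c5∈{4}] r5c5 is down to just 4, so r5c5=4.
Step 12. [r2c4∈{2}] r2c4 is down to just 2, so r2c4=2.
Step 13. [r3c1∈{2}] r3c1's peers cover all but 2. So r3c1=2.
Step 14. [r5c1∈{1}] r5c1 is down to just 1 ⇒ r5c1=1.
Step 15. [r4c1∈{5}] r4c1 has the single candidate 5. So r4c1=5.
Step 16. [r5c3∈{3}] only 3 remains possible at r5c3. So r5c3=3.
Step 17. [r2c2∈{6}] nothing but 6 survives at r2c2, so r2c2=6.

Answer: 3 1 2 6 5 4 / 4 6 5 2 3 1 / 2 3 6 4 1 5 / 5 4 1 3 6 2 / 1 2 3 5 4 6 / 6 5 4 1 2 3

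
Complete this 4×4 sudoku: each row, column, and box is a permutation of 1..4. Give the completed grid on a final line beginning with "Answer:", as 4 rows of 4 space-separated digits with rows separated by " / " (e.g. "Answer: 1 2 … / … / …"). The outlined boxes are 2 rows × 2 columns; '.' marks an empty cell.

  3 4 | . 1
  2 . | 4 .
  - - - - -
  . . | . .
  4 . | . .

Step 1. [r3c1∈{1}] r3c1's peers cover all but 1, so r3c1=1.
Step 2. [r1c3∈{2}] nothing but 2 survives at r1c3 ⇒ r1c3=2.
Step 3. [r3c3∈{3}] r3c3's peers cover all but 3, so r3c3=3.
Step 4. [r4c4∈{2}] r4c4 is down to just 2. So r4c4=2.
Step 5. [r3c2∈{2}] r3c2 has the single candidate 2, so r3c2=2.
Step 6. [r4c2∈{3}] r4c2 has the single candidate 3. So r4c2=3.
Step 7. [r2c2∈{1}] r2c2's peers cover all but 1 ⇒ r2c2=1.
Step 8. [r3c4∈{4}] nothing but 4 survives at r3c4 ⇒ r3c4=4.
Step 9. [r4c3∈{1}] r4c3 is down to just 1, so r4c3=1.
Step 10. [r2c4∈{3}] only 3 remains possible at r2c4. So r2c4=3.

Answer: 3 4 2 1 / 2 1 4 3 / 1 2 3 4 / 4 3 1 2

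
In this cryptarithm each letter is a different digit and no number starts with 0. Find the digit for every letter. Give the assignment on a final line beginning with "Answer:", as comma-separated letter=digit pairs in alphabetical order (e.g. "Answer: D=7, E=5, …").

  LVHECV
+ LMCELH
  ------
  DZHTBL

Step 1. [col 1: V + H ≡ L (mod 10)] no forcing yet in column 1 (carry-in 0); L=4 is free and consistent — try it ⇒ L=4.
Step 2. [col 1: V + H ≡ L (mod 10)] no forcing yet in column 1 (carry-in 0); H=8 is free and consistent — try it, so H=8.
Step 3. [col 1: V + H ≡ L (mod 10)] column 1: given H=8, L=4, carry-in 0, and digits 4,8 already taken and all letters distinct, V+H≡L (mod 10) forces V=6. So V=6.
Step 4. [col 2: C + L ≡ B (mod 10)] no forcing yet in column 2 (carry-in 1); B=5 is free and consistent — try it ⇒ B=5.
Step 5. [col 2: C + L ≡ B (mod 10)] from column 2 (L=4, B=5, carry-in 1, digits 4,5,6,8 already taken and all letters distinct): C must equal 0 ⇒ C=0.
Step 6. [col 3: E + E ≡ T (mod 10)] from column 3 (nothing yet, carry-in 0, digits 0,4,5,6,8 already taken and all letters distinct): T must equal 2 ⇒ T=2.
Step 7. [col 3: E + E ≡ T (mod 10)] column 3: given T=2, carry-in 0, and digits 0,2,4,5,6,8 already taken and all letters distinct, E+E≡T (mod 10) forces E=1, so E=1.
Step 8. [col 5: V + M ≡ Z (mod 10)] no forcing yet in column 5 (carry-in 0); Z=3 is free and consistent — try it, so Z=3.
Step 9. [col 5: V + M ≡ Z (mod 10)] in column 5 we have V+M≡Z with carry-in 0; given V=6, Z=3 and digits 0,1,2,3,4,5,6,8 already taken and all letters distinct, that pins M to 7. So M=7.
Step 10. [col 6: L + L ≡ D (mod 10)] column 6 reads L+L+carry(1)=D with L=4; with digits 0,1,2,3,4,5,6,7,8 already taken and all letters distinct, the only value for D is 9 ⇒ D=9.

Answer: B=5, C=0, D=9, E=1, H=8, L=4, M=7, T=2, V=6, Z=3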